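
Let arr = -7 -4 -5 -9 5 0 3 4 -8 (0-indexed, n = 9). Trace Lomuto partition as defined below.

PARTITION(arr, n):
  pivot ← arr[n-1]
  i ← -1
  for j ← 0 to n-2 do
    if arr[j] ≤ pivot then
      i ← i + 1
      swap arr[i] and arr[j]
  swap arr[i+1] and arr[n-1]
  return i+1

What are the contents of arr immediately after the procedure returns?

pivot=-8, i=-1
j=0: -7>-8, skip
j=1: -4>-8, skip
j=2: -5>-8, skip
j=3: -9≤-8, i=0, swap(0,3) ⇒ -9 -4 -5 -7 5 0 3 4 -8
j=4: 5>-8, skip
j=5: 0>-8, skip
j=6: 3>-8, skip
j=7: 4>-8, skip
swap(1,8) ⇒ -9 -8 -5 -7 5 0 3 4 -4; return 1

-9 -8 -5 -7 5 0 3 4 -4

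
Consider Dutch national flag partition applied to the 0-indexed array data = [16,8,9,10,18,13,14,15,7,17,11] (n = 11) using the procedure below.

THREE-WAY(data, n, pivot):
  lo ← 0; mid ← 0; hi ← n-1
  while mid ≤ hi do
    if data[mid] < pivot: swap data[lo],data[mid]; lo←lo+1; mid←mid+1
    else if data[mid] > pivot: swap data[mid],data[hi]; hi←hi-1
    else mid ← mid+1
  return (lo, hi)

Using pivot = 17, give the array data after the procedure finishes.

[16,8,9,10,11,13,14,15,7,17,18]

lo=0 mid=0 hi=10
16<17: swap(0,0), lo=1 mid=1 ⇒ [16,8,9,10,18,13,14,15,7,17,11]
8<17: swap(1,1), lo=2 mid=2 ⇒ [16,8,9,10,18,13,14,15,7,17,11]
9<17: swap(2,2), lo=3 mid=3 ⇒ [16,8,9,10,18,13,14,15,7,17,11]
10<17: swap(3,3), lo=4 mid=4 ⇒ [16,8,9,10,18,13,14,15,7,17,11]
18>17: swap(4,10), hi=9 ⇒ [16,8,9,10,11,13,14,15,7,17,18]
11<17: swap(4,4), lo=5 mid=5 ⇒ [16,8,9,10,11,13,14,15,7,17,18]
13<17: swap(5,5), lo=6 mid=6 ⇒ [16,8,9,10,11,13,14,15,7,17,18]
14<17: swap(6,6), lo=7 mid=7 ⇒ [16,8,9,10,11,13,14,15,7,17,18]
15<17: swap(7,7), lo=8 mid=8 ⇒ [16,8,9,10,11,13,14,15,7,17,18]
7<17: swap(8,8), lo=9 mid=9 ⇒ [16,8,9,10,11,13,14,15,7,17,18]
17=17: mid=10
done. lo=9 hi=9; data=[16,8,9,10,11,13,14,15,7,17,18]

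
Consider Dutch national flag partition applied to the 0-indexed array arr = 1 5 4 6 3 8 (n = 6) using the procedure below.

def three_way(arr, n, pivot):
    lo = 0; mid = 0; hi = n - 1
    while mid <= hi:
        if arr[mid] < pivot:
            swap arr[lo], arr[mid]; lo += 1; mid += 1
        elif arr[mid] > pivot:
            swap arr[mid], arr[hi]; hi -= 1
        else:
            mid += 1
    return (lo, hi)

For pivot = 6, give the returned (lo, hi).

(4, 4)

pivot = 6; lo=0, mid=0, hi=5
arr[mid]=1<6: swap arr[0],arr[0]; lo=1,mid=1 → 1 5 4 6 3 8
arr[mid]=5<6: swap arr[1],arr[1]; lo=2,mid=2 → 1 5 4 6 3 8
arr[mid]=4<6: swap arr[2],arr[2]; lo=3,mid=3 → 1 5 4 6 3 8
arr[mid]=6=6: mid=4
arr[mid]=3<6: swap arr[3],arr[4]; lo=4,mid=5 → 1 5 4 3 6 8
arr[mid]=8>6: swap arr[5],arr[5]; hi=4 → 1 5 4 3 6 8
end: lo=4, hi=4; arr = 1 5 4 3 6 8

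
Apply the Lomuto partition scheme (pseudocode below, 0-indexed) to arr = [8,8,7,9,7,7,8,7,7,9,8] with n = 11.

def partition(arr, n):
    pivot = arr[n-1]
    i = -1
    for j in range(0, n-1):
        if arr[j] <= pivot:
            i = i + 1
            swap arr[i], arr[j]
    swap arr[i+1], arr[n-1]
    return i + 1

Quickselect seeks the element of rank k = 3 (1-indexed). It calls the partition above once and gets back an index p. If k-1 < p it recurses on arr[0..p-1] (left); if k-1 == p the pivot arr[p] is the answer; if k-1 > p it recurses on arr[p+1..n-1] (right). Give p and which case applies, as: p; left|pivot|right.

pivot=8, i=-1
j=0: 8≤8, i=0, swap(0,0) ⇒ [8,8,7,9,7,7,8,7,7,9,8]
j=1: 8≤8, i=1, swap(1,1) ⇒ [8,8,7,9,7,7,8,7,7,9,8]
j=2: 7≤8, i=2, swap(2,2) ⇒ [8,8,7,9,7,7,8,7,7,9,8]
j=3: 9>8, skip
j=4: 7≤8, i=3, swap(3,4) ⇒ [8,8,7,7,9,7,8,7,7,9,8]
j=5: 7≤8, i=4, swap(4,5) ⇒ [8,8,7,7,7,9,8,7,7,9,8]
j=6: 8≤8, i=5, swap(5,6) ⇒ [8,8,7,7,7,8,9,7,7,9,8]
j=7: 7≤8, i=6, swap(6,7) ⇒ [8,8,7,7,7,8,7,9,7,9,8]
j=8: 7≤8, i=7, swap(7,8) ⇒ [8,8,7,7,7,8,7,7,9,9,8]
j=9: 9>8, skip
swap(8,10) ⇒ [8,8,7,7,7,8,7,7,8,9,9]; return 8
p = 8; k-1 = 2 < 8 ⇒ left

8; left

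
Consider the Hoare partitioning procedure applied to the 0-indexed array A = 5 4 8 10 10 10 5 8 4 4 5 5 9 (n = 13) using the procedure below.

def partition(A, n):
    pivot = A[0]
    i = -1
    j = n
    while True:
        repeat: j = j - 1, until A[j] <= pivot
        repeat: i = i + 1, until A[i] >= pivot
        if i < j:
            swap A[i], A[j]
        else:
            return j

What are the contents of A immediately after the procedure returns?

5 4 5 4 4 5 10 8 10 10 8 5 9

pivot = A[0] = 5; i = -1, j = 13
j→11 (A[11]=5≤5), i→0 (A[0]=5≥5); i<j, swap → 5 4 8 10 10 10 5 8 4 4 5 5 9
j→10 (A[10]=5≤5), i→2 (A[2]=8≥5); i<j, swap → 5 4 5 10 10 10 5 8 4 4 8 5 9
j→9 (A[9]=4≤5), i→3 (A[3]=10≥5); i<j, swap → 5 4 5 4 10 10 5 8 4 10 8 5 9
j→8 (A[8]=4≤5), i→4 (A[4]=10≥5); i<j, swap → 5 4 5 4 4 10 5 8 10 10 8 5 9
j→6 (A[6]=5≤5), i→5 (A[5]=10≥5); i<j, swap → 5 4 5 4 4 5 10 8 10 10 8 5 9
j→5, i→6; i≥j, return j=5. A = 5 4 5 4 4 5 10 8 10 10 8 5 9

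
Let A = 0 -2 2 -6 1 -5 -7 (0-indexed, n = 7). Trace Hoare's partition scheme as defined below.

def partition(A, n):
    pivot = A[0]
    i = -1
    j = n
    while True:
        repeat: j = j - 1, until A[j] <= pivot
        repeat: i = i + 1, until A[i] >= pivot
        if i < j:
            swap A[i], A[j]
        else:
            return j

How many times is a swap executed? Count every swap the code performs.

2

pivot = A[0] = 0; i = -1, j = 7
j→6 (A[6]=-7≤0), i→0 (A[0]=0≥0); i<j, swap → -7 -2 2 -6 1 -5 0
j→5 (A[5]=-5≤0), i→2 (A[2]=2≥0); i<j, swap → -7 -2 -5 -6 1 2 0
j→3, i→4; i≥j, return j=3. A = -7 -2 -5 -6 1 2 0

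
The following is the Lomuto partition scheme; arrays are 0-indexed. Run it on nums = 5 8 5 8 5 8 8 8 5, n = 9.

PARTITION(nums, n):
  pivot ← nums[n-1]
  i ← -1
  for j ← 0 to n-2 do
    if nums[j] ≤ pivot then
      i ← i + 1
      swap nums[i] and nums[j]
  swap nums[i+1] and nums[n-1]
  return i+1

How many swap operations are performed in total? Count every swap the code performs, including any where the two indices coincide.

pivot=5, i=-1
j=0: 5≤5, i=0, swap(0,0) ⇒ 5 8 5 8 5 8 8 8 5
j=1: 8>5, skip
j=2: 5≤5, i=1, swap(1,2) ⇒ 5 5 8 8 5 8 8 8 5
j=3: 8>5, skip
j=4: 5≤5, i=2, swap(2,4) ⇒ 5 5 5 8 8 8 8 8 5
j=5: 8>5, skip
j=6: 8>5, skip
j=7: 8>5, skip
swap(3,8) ⇒ 5 5 5 5 8 8 8 8 8; return 3

4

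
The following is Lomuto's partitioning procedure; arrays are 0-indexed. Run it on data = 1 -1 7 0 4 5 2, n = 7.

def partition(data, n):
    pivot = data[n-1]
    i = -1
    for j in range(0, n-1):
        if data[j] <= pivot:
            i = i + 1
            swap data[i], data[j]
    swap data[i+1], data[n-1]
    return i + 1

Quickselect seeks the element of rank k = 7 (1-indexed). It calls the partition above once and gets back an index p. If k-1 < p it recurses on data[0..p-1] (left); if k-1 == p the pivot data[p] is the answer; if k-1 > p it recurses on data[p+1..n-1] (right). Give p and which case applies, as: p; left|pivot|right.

pivot = data[6] = 2; i = -1
j=0: data[0]=1 ≤ 2 → i=0, swap data[0],data[0] (no change) → 1 -1 7 0 4 5 2
j=1: data[1]=-1 ≤ 2 → i=1, swap data[1],data[1] (no change) → 1 -1 7 0 4 5 2
j=2: data[2]=7 > 2 → no swap
j=3: data[3]=0 ≤ 2 → i=2, swap data[2],data[3] → 1 -1 0 7 4 5 2
j=4: data[4]=4 > 2 → no swap
j=5: data[5]=5 > 2 → no swap
final swap data[3],data[6] → 1 -1 0 2 4 5 7; return 3
p = 3; k-1 = 6 > 3 ⇒ right

3; right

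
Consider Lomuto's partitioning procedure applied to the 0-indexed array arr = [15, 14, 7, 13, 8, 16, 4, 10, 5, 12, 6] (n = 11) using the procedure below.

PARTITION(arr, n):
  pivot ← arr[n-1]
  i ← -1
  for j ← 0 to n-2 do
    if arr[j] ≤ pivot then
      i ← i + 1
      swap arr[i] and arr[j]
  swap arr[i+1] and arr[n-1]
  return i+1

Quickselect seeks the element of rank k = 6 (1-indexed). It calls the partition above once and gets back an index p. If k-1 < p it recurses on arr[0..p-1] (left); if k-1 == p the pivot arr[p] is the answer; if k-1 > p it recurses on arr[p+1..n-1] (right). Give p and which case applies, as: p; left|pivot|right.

pivot = arr[10] = 6; i = -1
j=0: arr[0]=15 > 6 → no swap
j=1: arr[1]=14 > 6 → no swap
j=2: arr[2]=7 > 6 → no swap
j=3: arr[3]=13 > 6 → no swap
j=4: arr[4]=8 > 6 → no swap
j=5: arr[5]=16 > 6 → no swap
j=6: arr[6]=4 ≤ 6 → i=0, swap arr[0],arr[6] → [4, 14, 7, 13, 8, 16, 15, 10, 5, 12, 6]
j=7: arr[7]=10 > 6 → no swap
j=8: arr[8]=5 ≤ 6 → i=1, swap arr[1],arr[8] → [4, 5, 7, 13, 8, 16, 15, 10, 14, 12, 6]
j=9: arr[9]=12 > 6 → no swap
final swap arr[2],arr[10] → [4, 5, 6, 13, 8, 16, 15, 10, 14, 12, 7]; return 2
p = 2; k-1 = 5 > 2 ⇒ right

2; right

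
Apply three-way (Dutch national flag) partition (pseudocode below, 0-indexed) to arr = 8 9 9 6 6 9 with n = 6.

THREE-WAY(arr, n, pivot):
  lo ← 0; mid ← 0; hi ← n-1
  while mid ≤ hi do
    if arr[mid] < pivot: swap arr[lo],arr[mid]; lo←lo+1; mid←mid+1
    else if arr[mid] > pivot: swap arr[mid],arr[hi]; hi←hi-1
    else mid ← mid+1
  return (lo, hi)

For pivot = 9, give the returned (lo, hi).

(3, 5)

lo=0 mid=0 hi=5
8<9: swap(0,0), lo=1 mid=1 ⇒ 8 9 9 6 6 9
9=9: mid=2
9=9: mid=3
6<9: swap(1,3), lo=2 mid=4 ⇒ 8 6 9 9 6 9
6<9: swap(2,4), lo=3 mid=5 ⇒ 8 6 6 9 9 9
9=9: mid=6
done. lo=3 hi=5; arr=8 6 6 9 9 9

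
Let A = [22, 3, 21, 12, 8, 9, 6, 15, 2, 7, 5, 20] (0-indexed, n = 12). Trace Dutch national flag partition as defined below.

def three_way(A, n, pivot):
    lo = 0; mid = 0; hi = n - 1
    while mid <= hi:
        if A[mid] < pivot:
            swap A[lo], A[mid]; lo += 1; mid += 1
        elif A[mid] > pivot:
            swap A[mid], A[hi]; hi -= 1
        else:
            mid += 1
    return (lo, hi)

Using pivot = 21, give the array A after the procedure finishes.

[20, 3, 12, 8, 9, 6, 15, 2, 7, 5, 21, 22]

lo=0 mid=0 hi=11
22>21: swap(0,11), hi=10 ⇒ [20, 3, 21, 12, 8, 9, 6, 15, 2, 7, 5, 22]
20<21: swap(0,0), lo=1 mid=1 ⇒ [20, 3, 21, 12, 8, 9, 6, 15, 2, 7, 5, 22]
3<21: swap(1,1), lo=2 mid=2 ⇒ [20, 3, 21, 12, 8, 9, 6, 15, 2, 7, 5, 22]
21=21: mid=3
12<21: swap(2,3), lo=3 mid=4 ⇒ [20, 3, 12, 21, 8, 9, 6, 15, 2, 7, 5, 22]
8<21: swap(3,4), lo=4 mid=5 ⇒ [20, 3, 12, 8, 21, 9, 6, 15, 2, 7, 5, 22]
9<21: swap(4,5), lo=5 mid=6 ⇒ [20, 3, 12, 8, 9, 21, 6, 15, 2, 7, 5, 22]
6<21: swap(5,6), lo=6 mid=7 ⇒ [20, 3, 12, 8, 9, 6, 21, 15, 2, 7, 5, 22]
15<21: swap(6,7), lo=7 mid=8 ⇒ [20, 3, 12, 8, 9, 6, 15, 21, 2, 7, 5, 22]
2<21: swap(7,8), lo=8 mid=9 ⇒ [20, 3, 12, 8, 9, 6, 15, 2, 21, 7, 5, 22]
7<21: swap(8,9), lo=9 mid=10 ⇒ [20, 3, 12, 8, 9, 6, 15, 2, 7, 21, 5, 22]
5<21: swap(9,10), lo=10 mid=11 ⇒ [20, 3, 12, 8, 9, 6, 15, 2, 7, 5, 21, 22]
done. lo=10 hi=10; A=[20, 3, 12, 8, 9, 6, 15, 2, 7, 5, 21, 22]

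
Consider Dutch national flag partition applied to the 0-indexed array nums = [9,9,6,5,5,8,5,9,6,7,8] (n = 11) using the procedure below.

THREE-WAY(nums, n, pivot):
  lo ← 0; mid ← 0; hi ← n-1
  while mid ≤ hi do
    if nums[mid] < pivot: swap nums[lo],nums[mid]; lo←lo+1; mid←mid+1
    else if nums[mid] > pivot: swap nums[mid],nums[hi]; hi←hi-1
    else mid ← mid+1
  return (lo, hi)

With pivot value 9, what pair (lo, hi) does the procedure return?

(8, 10)

lo=0 mid=0 hi=10
9=9: mid=1
9=9: mid=2
6<9: swap(0,2), lo=1 mid=3 ⇒ [6,9,9,5,5,8,5,9,6,7,8]
5<9: swap(1,3), lo=2 mid=4 ⇒ [6,5,9,9,5,8,5,9,6,7,8]
5<9: swap(2,4), lo=3 mid=5 ⇒ [6,5,5,9,9,8,5,9,6,7,8]
8<9: swap(3,5), lo=4 mid=6 ⇒ [6,5,5,8,9,9,5,9,6,7,8]
5<9: swap(4,6), lo=5 mid=7 ⇒ [6,5,5,8,5,9,9,9,6,7,8]
9=9: mid=8
6<9: swap(5,8), lo=6 mid=9 ⇒ [6,5,5,8,5,6,9,9,9,7,8]
7<9: swap(6,9), lo=7 mid=10 ⇒ [6,5,5,8,5,6,7,9,9,9,8]
8<9: swap(7,10), lo=8 mid=11 ⇒ [6,5,5,8,5,6,7,8,9,9,9]
done. lo=8 hi=10; nums=[6,5,5,8,5,6,7,8,9,9,9]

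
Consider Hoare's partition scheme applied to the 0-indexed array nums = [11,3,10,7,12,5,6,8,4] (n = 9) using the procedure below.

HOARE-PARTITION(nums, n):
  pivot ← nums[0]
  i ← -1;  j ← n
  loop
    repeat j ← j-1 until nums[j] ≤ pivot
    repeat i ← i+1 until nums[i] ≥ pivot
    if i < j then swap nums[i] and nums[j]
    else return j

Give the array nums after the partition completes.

pivot=11
j stops at 8 (4), i stops at 0 (11); swap ⇒ [4,3,10,7,12,5,6,8,11]
j stops at 7 (8), i stops at 4 (12); swap ⇒ [4,3,10,7,8,5,6,12,11]
j stops at 6, i stops at 7; i≥j ⇒ return 6. nums=[4,3,10,7,8,5,6,12,11]

[4,3,10,7,8,5,6,12,11]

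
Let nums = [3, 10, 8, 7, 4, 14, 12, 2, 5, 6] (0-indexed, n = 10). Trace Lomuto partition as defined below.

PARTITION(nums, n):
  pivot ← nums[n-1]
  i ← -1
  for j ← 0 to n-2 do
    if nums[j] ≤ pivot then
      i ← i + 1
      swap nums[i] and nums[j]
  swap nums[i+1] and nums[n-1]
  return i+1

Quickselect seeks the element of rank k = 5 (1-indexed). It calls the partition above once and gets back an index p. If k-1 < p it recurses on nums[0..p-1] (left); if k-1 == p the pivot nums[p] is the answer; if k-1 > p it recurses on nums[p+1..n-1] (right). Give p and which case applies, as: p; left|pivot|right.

pivot = nums[9] = 6; i = -1
j=0: nums[0]=3 ≤ 6 → i=0, swap nums[0],nums[0] (no change) → [3, 10, 8, 7, 4, 14, 12, 2, 5, 6]
j=1: nums[1]=10 > 6 → no swap
j=2: nums[2]=8 > 6 → no swap
j=3: nums[3]=7 > 6 → no swap
j=4: nums[4]=4 ≤ 6 → i=1, swap nums[1],nums[4] → [3, 4, 8, 7, 10, 14, 12, 2, 5, 6]
j=5: nums[5]=14 > 6 → no swap
j=6: nums[6]=12 > 6 → no swap
j=7: nums[7]=2 ≤ 6 → i=2, swap nums[2],nums[7] → [3, 4, 2, 7, 10, 14, 12, 8, 5, 6]
j=8: nums[8]=5 ≤ 6 → i=3, swap nums[3],nums[8] → [3, 4, 2, 5, 10, 14, 12, 8, 7, 6]
final swap nums[4],nums[9] → [3, 4, 2, 5, 6, 14, 12, 8, 7, 10]; return 4
p = 4; k-1 = 4 == 4 ⇒ pivot

4; pivot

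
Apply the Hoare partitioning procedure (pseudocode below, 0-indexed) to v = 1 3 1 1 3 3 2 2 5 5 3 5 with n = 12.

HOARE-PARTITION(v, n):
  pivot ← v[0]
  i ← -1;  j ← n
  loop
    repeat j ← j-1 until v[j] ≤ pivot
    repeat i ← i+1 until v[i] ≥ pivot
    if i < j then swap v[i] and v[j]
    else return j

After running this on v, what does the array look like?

1 1 3 1 3 3 2 2 5 5 3 5

pivot=1
j stops at 3 (1), i stops at 0 (1); swap ⇒ 1 3 1 1 3 3 2 2 5 5 3 5
j stops at 2 (1), i stops at 1 (3); swap ⇒ 1 1 3 1 3 3 2 2 5 5 3 5
j stops at 1, i stops at 2; i≥j ⇒ return 1. v=1 1 3 1 3 3 2 2 5 5 3 5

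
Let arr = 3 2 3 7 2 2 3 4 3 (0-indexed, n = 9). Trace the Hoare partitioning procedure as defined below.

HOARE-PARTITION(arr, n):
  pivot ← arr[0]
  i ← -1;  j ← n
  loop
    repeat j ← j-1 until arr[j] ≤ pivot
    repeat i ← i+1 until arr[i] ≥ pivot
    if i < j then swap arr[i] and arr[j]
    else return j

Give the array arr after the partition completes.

3 2 3 2 2 7 3 4 3

pivot = arr[0] = 3; i = -1, j = 9
j→8 (arr[8]=3≤3), i→0 (arr[0]=3≥3); i<j, swap → 3 2 3 7 2 2 3 4 3
j→6 (arr[6]=3≤3), i→2 (arr[2]=3≥3); i<j, swap → 3 2 3 7 2 2 3 4 3
j→5 (arr[5]=2≤3), i→3 (arr[3]=7≥3); i<j, swap → 3 2 3 2 2 7 3 4 3
j→4, i→5; i≥j, return j=4. arr = 3 2 3 2 2 7 3 4 3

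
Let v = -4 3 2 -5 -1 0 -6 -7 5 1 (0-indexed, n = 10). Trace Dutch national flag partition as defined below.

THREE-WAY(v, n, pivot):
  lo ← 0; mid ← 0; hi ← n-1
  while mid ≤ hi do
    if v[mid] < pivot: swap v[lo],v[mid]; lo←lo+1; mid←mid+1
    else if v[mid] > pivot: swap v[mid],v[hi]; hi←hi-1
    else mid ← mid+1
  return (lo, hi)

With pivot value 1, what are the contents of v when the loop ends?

lo=0 mid=0 hi=9
-4<1: swap(0,0), lo=1 mid=1 ⇒ -4 3 2 -5 -1 0 -6 -7 5 1
3>1: swap(1,9), hi=8 ⇒ -4 1 2 -5 -1 0 -6 -7 5 3
1=1: mid=2
2>1: swap(2,8), hi=7 ⇒ -4 1 5 -5 -1 0 -6 -7 2 3
5>1: swap(2,7), hi=6 ⇒ -4 1 -7 -5 -1 0 -6 5 2 3
-7<1: swap(1,2), lo=2 mid=3 ⇒ -4 -7 1 -5 -1 0 -6 5 2 3
-5<1: swap(2,3), lo=3 mid=4 ⇒ -4 -7 -5 1 -1 0 -6 5 2 3
-1<1: swap(3,4), lo=4 mid=5 ⇒ -4 -7 -5 -1 1 0 -6 5 2 3
0<1: swap(4,5), lo=5 mid=6 ⇒ -4 -7 -5 -1 0 1 -6 5 2 3
-6<1: swap(5,6), lo=6 mid=7 ⇒ -4 -7 -5 -1 0 -6 1 5 2 3
done. lo=6 hi=6; v=-4 -7 -5 -1 0 -6 1 5 2 3

-4 -7 -5 -1 0 -6 1 5 2 3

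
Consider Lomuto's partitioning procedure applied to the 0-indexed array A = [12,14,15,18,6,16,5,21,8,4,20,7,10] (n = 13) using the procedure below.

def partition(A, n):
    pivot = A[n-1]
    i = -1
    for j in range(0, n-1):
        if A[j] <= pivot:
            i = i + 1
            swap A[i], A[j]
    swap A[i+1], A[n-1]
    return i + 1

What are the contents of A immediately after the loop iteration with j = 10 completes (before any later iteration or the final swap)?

[6,5,8,4,12,16,14,21,15,18,20,7,10]

pivot = A[12] = 10; i = -1
j=0: A[0]=12 > 10 → no swap
j=1: A[1]=14 > 10 → no swap
j=2: A[2]=15 > 10 → no swap
j=3: A[3]=18 > 10 → no swap
j=4: A[4]=6 ≤ 10 → i=0, swap A[0],A[4] → [6,14,15,18,12,16,5,21,8,4,20,7,10]
j=5: A[5]=16 > 10 → no swap
j=6: A[6]=5 ≤ 10 → i=1, swap A[1],A[6] → [6,5,15,18,12,16,14,21,8,4,20,7,10]
j=7: A[7]=21 > 10 → no swap
j=8: A[8]=8 ≤ 10 → i=2, swap A[2],A[8] → [6,5,8,18,12,16,14,21,15,4,20,7,10]
j=9: A[9]=4 ≤ 10 → i=3, swap A[3],A[9] → [6,5,8,4,12,16,14,21,15,18,20,7,10]
j=10: A[10]=20 > 10 → no swap
(after j=10) A = [6,5,8,4,12,16,14,21,15,18,20,7,10]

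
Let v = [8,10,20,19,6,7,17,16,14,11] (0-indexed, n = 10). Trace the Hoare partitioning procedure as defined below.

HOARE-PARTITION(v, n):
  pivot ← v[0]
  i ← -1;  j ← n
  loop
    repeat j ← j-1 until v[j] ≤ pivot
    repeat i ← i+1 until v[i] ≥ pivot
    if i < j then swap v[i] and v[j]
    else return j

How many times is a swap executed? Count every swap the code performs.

2

pivot=8
j stops at 5 (7), i stops at 0 (8); swap ⇒ [7,10,20,19,6,8,17,16,14,11]
j stops at 4 (6), i stops at 1 (10); swap ⇒ [7,6,20,19,10,8,17,16,14,11]
j stops at 1, i stops at 2; i≥j ⇒ return 1. v=[7,6,20,19,10,8,17,16,14,11]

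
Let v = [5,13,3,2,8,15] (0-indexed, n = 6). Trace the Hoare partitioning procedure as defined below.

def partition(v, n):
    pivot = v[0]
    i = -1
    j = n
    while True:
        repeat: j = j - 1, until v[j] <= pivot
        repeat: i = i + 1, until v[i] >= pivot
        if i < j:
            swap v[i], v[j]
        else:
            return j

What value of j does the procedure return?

pivot=5
j stops at 3 (2), i stops at 0 (5); swap ⇒ [2,13,3,5,8,15]
j stops at 2 (3), i stops at 1 (13); swap ⇒ [2,3,13,5,8,15]
j stops at 1, i stops at 2; i≥j ⇒ return 1. v=[2,3,13,5,8,15]

1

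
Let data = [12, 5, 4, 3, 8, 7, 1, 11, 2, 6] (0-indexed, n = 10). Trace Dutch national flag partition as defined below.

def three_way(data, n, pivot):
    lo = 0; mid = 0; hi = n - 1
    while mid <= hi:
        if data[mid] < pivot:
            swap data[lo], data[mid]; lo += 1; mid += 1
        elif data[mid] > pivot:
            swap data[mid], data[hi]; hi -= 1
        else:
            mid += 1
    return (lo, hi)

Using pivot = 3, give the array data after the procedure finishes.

[2, 1, 3, 8, 7, 4, 11, 5, 6, 12]

lo=0 mid=0 hi=9
12>3: swap(0,9), hi=8 ⇒ [6, 5, 4, 3, 8, 7, 1, 11, 2, 12]
6>3: swap(0,8), hi=7 ⇒ [2, 5, 4, 3, 8, 7, 1, 11, 6, 12]
2<3: swap(0,0), lo=1 mid=1 ⇒ [2, 5, 4, 3, 8, 7, 1, 11, 6, 12]
5>3: swap(1,7), hi=6 ⇒ [2, 11, 4, 3, 8, 7, 1, 5, 6, 12]
11>3: swap(1,6), hi=5 ⇒ [2, 1, 4, 3, 8, 7, 11, 5, 6, 12]
1<3: swap(1,1), lo=2 mid=2 ⇒ [2, 1, 4, 3, 8, 7, 11, 5, 6, 12]
4>3: swap(2,5), hi=4 ⇒ [2, 1, 7, 3, 8, 4, 11, 5, 6, 12]
7>3: swap(2,4), hi=3 ⇒ [2, 1, 8, 3, 7, 4, 11, 5, 6, 12]
8>3: swap(2,3), hi=2 ⇒ [2, 1, 3, 8, 7, 4, 11, 5, 6, 12]
3=3: mid=3
done. lo=2 hi=2; data=[2, 1, 3, 8, 7, 4, 11, 5, 6, 12]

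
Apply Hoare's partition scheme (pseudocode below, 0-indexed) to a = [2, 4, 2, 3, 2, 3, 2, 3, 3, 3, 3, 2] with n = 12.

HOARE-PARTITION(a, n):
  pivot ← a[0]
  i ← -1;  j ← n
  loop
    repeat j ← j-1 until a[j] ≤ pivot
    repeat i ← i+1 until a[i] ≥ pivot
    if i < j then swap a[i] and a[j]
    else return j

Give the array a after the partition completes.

[2, 2, 2, 3, 2, 3, 4, 3, 3, 3, 3, 2]

pivot=2
j stops at 11 (2), i stops at 0 (2); swap ⇒ [2, 4, 2, 3, 2, 3, 2, 3, 3, 3, 3, 2]
j stops at 6 (2), i stops at 1 (4); swap ⇒ [2, 2, 2, 3, 2, 3, 4, 3, 3, 3, 3, 2]
j stops at 4 (2), i stops at 2 (2); swap ⇒ [2, 2, 2, 3, 2, 3, 4, 3, 3, 3, 3, 2]
j stops at 2, i stops at 3; i≥j ⇒ return 2. a=[2, 2, 2, 3, 2, 3, 4, 3, 3, 3, 3, 2]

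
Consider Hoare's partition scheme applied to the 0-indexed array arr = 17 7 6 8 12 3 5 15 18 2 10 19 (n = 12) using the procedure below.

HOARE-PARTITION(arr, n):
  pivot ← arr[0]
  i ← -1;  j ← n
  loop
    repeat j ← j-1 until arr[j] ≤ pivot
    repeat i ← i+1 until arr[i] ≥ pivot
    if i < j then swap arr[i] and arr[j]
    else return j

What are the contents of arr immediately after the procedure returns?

pivot=17
j stops at 10 (10), i stops at 0 (17); swap ⇒ 10 7 6 8 12 3 5 15 18 2 17 19
j stops at 9 (2), i stops at 8 (18); swap ⇒ 10 7 6 8 12 3 5 15 2 18 17 19
j stops at 8, i stops at 9; i≥j ⇒ return 8. arr=10 7 6 8 12 3 5 15 2 18 17 19

10 7 6 8 12 3 5 15 2 18 17 19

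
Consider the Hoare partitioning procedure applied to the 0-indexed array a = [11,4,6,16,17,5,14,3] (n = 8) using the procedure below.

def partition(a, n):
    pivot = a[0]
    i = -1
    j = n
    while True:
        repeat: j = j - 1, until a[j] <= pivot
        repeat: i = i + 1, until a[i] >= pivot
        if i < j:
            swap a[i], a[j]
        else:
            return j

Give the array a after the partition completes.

pivot = a[0] = 11; i = -1, j = 8
j→7 (a[7]=3≤11), i→0 (a[0]=11≥11); i<j, swap → [3,4,6,16,17,5,14,11]
j→5 (a[5]=5≤11), i→3 (a[3]=16≥11); i<j, swap → [3,4,6,5,17,16,14,11]
j→3, i→4; i≥j, return j=3. a = [3,4,6,5,17,16,14,11]

[3,4,6,5,17,16,14,11]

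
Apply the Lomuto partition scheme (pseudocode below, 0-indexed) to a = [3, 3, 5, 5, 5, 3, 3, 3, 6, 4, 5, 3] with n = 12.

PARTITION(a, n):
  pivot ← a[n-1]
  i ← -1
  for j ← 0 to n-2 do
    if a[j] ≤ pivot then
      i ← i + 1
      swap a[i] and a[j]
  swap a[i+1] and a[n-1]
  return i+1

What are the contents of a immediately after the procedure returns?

pivot = a[11] = 3; i = -1
j=0: a[0]=3 ≤ 3 → i=0, swap a[0],a[0] (no change) → [3, 3, 5, 5, 5, 3, 3, 3, 6, 4, 5, 3]
j=1: a[1]=3 ≤ 3 → i=1, swap a[1],a[1] (no change) → [3, 3, 5, 5, 5, 3, 3, 3, 6, 4, 5, 3]
j=2: a[2]=5 > 3 → no swap
j=3: a[3]=5 > 3 → no swap
j=4: a[4]=5 > 3 → no swap
j=5: a[5]=3 ≤ 3 → i=2, swap a[2],a[5] → [3, 3, 3, 5, 5, 5, 3, 3, 6, 4, 5, 3]
j=6: a[6]=3 ≤ 3 → i=3, swap a[3],a[6] → [3, 3, 3, 3, 5, 5, 5, 3, 6, 4, 5, 3]
j=7: a[7]=3 ≤ 3 → i=4, swap a[4],a[7] → [3, 3, 3, 3, 3, 5, 5, 5, 6, 4, 5, 3]
j=8: a[8]=6 > 3 → no swap
j=9: a[9]=4 > 3 → no swap
j=10: a[10]=5 > 3 → no swap
final swap a[5],a[11] → [3, 3, 3, 3, 3, 3, 5, 5, 6, 4, 5, 5]; return 5

[3, 3, 3, 3, 3, 3, 5, 5, 6, 4, 5, 5]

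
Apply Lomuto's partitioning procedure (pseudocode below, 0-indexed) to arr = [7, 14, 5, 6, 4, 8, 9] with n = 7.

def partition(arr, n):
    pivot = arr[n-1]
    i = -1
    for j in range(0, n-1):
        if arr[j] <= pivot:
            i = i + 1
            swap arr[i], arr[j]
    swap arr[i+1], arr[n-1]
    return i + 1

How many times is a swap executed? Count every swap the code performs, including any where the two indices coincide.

6

pivot = arr[6] = 9; i = -1
j=0: arr[0]=7 ≤ 9 → i=0, swap arr[0],arr[0] (no change) → [7, 14, 5, 6, 4, 8, 9]
j=1: arr[1]=14 > 9 → no swap
j=2: arr[2]=5 ≤ 9 → i=1, swap arr[1],arr[2] → [7, 5, 14, 6, 4, 8, 9]
j=3: arr[3]=6 ≤ 9 → i=2, swap arr[2],arr[3] → [7, 5, 6, 14, 4, 8, 9]
j=4: arr[4]=4 ≤ 9 → i=3, swap arr[3],arr[4] → [7, 5, 6, 4, 14, 8, 9]
j=5: arr[5]=8 ≤ 9 → i=4, swap arr[4],arr[5] → [7, 5, 6, 4, 8, 14, 9]
final swap arr[5],arr[6] → [7, 5, 6, 4, 8, 9, 14]; return 5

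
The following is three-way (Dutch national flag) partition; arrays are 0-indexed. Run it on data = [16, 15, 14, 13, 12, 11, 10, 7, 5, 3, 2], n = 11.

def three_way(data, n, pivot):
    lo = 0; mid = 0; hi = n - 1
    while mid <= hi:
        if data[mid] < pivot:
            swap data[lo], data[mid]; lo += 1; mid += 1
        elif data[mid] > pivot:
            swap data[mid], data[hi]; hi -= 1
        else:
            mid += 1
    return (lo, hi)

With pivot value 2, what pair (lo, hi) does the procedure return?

(0, 0)

pivot = 2; lo=0, mid=0, hi=10
data[mid]=16>2: swap data[0],data[10]; hi=9 → [2, 15, 14, 13, 12, 11, 10, 7, 5, 3, 16]
data[mid]=2=2: mid=1
data[mid]=15>2: swap data[1],data[9]; hi=8 → [2, 3, 14, 13, 12, 11, 10, 7, 5, 15, 16]
data[mid]=3>2: swap data[1],data[8]; hi=7 → [2, 5, 14, 13, 12, 11, 10, 7, 3, 15, 16]
data[mid]=5>2: swap data[1],data[7]; hi=6 → [2, 7, 14, 13, 12, 11, 10, 5, 3, 15, 16]
data[mid]=7>2: swap data[1],data[6]; hi=5 → [2, 10, 14, 13, 12, 11, 7, 5, 3, 15, 16]
data[mid]=10>2: swap data[1],data[5]; hi=4 → [2, 11, 14, 13, 12, 10, 7, 5, 3, 15, 16]
data[mid]=11>2: swap data[1],data[4]; hi=3 → [2, 12, 14, 13, 11, 10, 7, 5, 3, 15, 16]
data[mid]=12>2: swap data[1],data[3]; hi=2 → [2, 13, 14, 12, 11, 10, 7, 5, 3, 15, 16]
data[mid]=13>2: swap data[1],data[2]; hi=1 → [2, 14, 13, 12, 11, 10, 7, 5, 3, 15, 16]
data[mid]=14>2: swap data[1],data[1]; hi=0 → [2, 14, 13, 12, 11, 10, 7, 5, 3, 15, 16]
end: lo=0, hi=0; data = [2, 14, 13, 12, 11, 10, 7, 5, 3, 15, 16]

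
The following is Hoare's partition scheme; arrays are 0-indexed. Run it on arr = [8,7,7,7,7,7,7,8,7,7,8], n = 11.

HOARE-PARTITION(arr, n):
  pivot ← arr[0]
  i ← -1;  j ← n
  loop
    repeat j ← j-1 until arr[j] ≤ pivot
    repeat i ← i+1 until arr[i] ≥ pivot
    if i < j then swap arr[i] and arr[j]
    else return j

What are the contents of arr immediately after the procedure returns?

pivot = arr[0] = 8; i = -1, j = 11
j→10 (arr[10]=8≤8), i→0 (arr[0]=8≥8); i<j, swap → [8,7,7,7,7,7,7,8,7,7,8]
j→9 (arr[9]=7≤8), i→7 (arr[7]=8≥8); i<j, swap → [8,7,7,7,7,7,7,7,7,8,8]
j→8, i→9; i≥j, return j=8. arr = [8,7,7,7,7,7,7,7,7,8,8]

[8,7,7,7,7,7,7,7,7,8,8]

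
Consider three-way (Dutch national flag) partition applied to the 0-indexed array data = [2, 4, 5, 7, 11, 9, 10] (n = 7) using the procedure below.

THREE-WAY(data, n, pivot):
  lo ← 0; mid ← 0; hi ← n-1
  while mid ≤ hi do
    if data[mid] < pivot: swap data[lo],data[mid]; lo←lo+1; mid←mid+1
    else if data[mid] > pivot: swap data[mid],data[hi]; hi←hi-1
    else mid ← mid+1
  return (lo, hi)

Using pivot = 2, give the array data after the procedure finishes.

pivot = 2; lo=0, mid=0, hi=6
data[mid]=2=2: mid=1
data[mid]=4>2: swap data[1],data[6]; hi=5 → [2, 10, 5, 7, 11, 9, 4]
data[mid]=10>2: swap data[1],data[5]; hi=4 → [2, 9, 5, 7, 11, 10, 4]
data[mid]=9>2: swap data[1],data[4]; hi=3 → [2, 11, 5, 7, 9, 10, 4]
data[mid]=11>2: swap data[1],data[3]; hi=2 → [2, 7, 5, 11, 9, 10, 4]
data[mid]=7>2: swap data[1],data[2]; hi=1 → [2, 5, 7, 11, 9, 10, 4]
data[mid]=5>2: swap data[1],data[1]; hi=0 → [2, 5, 7, 11, 9, 10, 4]
end: lo=0, hi=0; data = [2, 5, 7, 11, 9, 10, 4]

[2, 5, 7, 11, 9, 10, 4]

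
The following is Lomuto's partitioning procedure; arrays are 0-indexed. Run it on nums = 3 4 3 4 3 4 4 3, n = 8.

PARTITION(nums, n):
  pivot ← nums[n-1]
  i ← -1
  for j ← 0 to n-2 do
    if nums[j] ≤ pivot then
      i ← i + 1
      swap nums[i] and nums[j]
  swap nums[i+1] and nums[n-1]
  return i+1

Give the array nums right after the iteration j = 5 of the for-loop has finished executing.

pivot = nums[7] = 3; i = -1
j=0: nums[0]=3 ≤ 3 → i=0, swap nums[0],nums[0] (no change) → 3 4 3 4 3 4 4 3
j=1: nums[1]=4 > 3 → no swap
j=2: nums[2]=3 ≤ 3 → i=1, swap nums[1],nums[2] → 3 3 4 4 3 4 4 3
j=3: nums[3]=4 > 3 → no swap
j=4: nums[4]=3 ≤ 3 → i=2, swap nums[2],nums[4] → 3 3 3 4 4 4 4 3
j=5: nums[5]=4 > 3 → no swap
(after j=5) nums = 3 3 3 4 4 4 4 3

3 3 3 4 4 4 4 3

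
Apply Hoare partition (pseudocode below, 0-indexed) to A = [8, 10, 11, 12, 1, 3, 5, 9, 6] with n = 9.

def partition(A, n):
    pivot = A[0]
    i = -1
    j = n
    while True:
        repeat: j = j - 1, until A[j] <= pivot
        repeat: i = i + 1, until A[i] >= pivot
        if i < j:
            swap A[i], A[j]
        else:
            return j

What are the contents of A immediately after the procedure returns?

[6, 5, 3, 1, 12, 11, 10, 9, 8]

pivot=8
j stops at 8 (6), i stops at 0 (8); swap ⇒ [6, 10, 11, 12, 1, 3, 5, 9, 8]
j stops at 6 (5), i stops at 1 (10); swap ⇒ [6, 5, 11, 12, 1, 3, 10, 9, 8]
j stops at 5 (3), i stops at 2 (11); swap ⇒ [6, 5, 3, 12, 1, 11, 10, 9, 8]
j stops at 4 (1), i stops at 3 (12); swap ⇒ [6, 5, 3, 1, 12, 11, 10, 9, 8]
j stops at 3, i stops at 4; i≥j ⇒ return 3. A=[6, 5, 3, 1, 12, 11, 10, 9, 8]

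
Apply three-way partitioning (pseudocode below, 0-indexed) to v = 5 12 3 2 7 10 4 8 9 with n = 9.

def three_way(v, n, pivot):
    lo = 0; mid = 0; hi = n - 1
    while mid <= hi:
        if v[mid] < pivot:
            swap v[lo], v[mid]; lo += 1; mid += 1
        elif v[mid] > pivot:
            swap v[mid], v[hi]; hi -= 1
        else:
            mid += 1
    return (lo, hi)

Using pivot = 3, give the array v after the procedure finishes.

lo=0 mid=0 hi=8
5>3: swap(0,8), hi=7 ⇒ 9 12 3 2 7 10 4 8 5
9>3: swap(0,7), hi=6 ⇒ 8 12 3 2 7 10 4 9 5
8>3: swap(0,6), hi=5 ⇒ 4 12 3 2 7 10 8 9 5
4>3: swap(0,5), hi=4 ⇒ 10 12 3 2 7 4 8 9 5
10>3: swap(0,4), hi=3 ⇒ 7 12 3 2 10 4 8 9 5
7>3: swap(0,3), hi=2 ⇒ 2 12 3 7 10 4 8 9 5
2<3: swap(0,0), lo=1 mid=1 ⇒ 2 12 3 7 10 4 8 9 5
12>3: swap(1,2), hi=1 ⇒ 2 3 12 7 10 4 8 9 5
3=3: mid=2
done. lo=1 hi=1; v=2 3 12 7 10 4 8 9 5

2 3 12 7 10 4 8 9 5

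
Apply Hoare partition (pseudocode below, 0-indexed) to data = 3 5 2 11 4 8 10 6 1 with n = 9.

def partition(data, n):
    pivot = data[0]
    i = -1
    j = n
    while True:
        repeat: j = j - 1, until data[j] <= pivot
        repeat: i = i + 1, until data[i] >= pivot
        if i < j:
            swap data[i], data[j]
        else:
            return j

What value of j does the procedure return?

pivot = data[0] = 3; i = -1, j = 9
j→8 (data[8]=1≤3), i→0 (data[0]=3≥3); i<j, swap → 1 5 2 11 4 8 10 6 3
j→2 (data[2]=2≤3), i→1 (data[1]=5≥3); i<j, swap → 1 2 5 11 4 8 10 6 3
j→1, i→2; i≥j, return j=1. data = 1 2 5 11 4 8 10 6 3

1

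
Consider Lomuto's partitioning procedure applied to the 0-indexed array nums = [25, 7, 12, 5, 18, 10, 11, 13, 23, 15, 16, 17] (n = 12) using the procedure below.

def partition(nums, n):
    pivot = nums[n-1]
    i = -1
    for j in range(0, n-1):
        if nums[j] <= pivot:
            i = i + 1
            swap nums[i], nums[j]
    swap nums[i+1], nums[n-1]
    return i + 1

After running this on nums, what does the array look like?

[7, 12, 5, 10, 11, 13, 15, 16, 17, 18, 25, 23]

pivot = nums[11] = 17; i = -1
j=0: nums[0]=25 > 17 → no swap
j=1: nums[1]=7 ≤ 17 → i=0, swap nums[0],nums[1] → [7, 25, 12, 5, 18, 10, 11, 13, 23, 15, 16, 17]
j=2: nums[2]=12 ≤ 17 → i=1, swap nums[1],nums[2] → [7, 12, 25, 5, 18, 10, 11, 13, 23, 15, 16, 17]
j=3: nums[3]=5 ≤ 17 → i=2, swap nums[2],nums[3] → [7, 12, 5, 25, 18, 10, 11, 13, 23, 15, 16, 17]
j=4: nums[4]=18 > 17 → no swap
j=5: nums[5]=10 ≤ 17 → i=3, swap nums[3],nums[5] → [7, 12, 5, 10, 18, 25, 11, 13, 23, 15, 16, 17]
j=6: nums[6]=11 ≤ 17 → i=4, swap nums[4],nums[6] → [7, 12, 5, 10, 11, 25, 18, 13, 23, 15, 16, 17]
j=7: nums[7]=13 ≤ 17 → i=5, swap nums[5],nums[7] → [7, 12, 5, 10, 11, 13, 18, 25, 23, 15, 16, 17]
j=8: nums[8]=23 > 17 → no swap
j=9: nums[9]=15 ≤ 17 → i=6, swap nums[6],nums[9] → [7, 12, 5, 10, 11, 13, 15, 25, 23, 18, 16, 17]
j=10: nums[10]=16 ≤ 17 → i=7, swap nums[7],nums[10] → [7, 12, 5, 10, 11, 13, 15, 16, 23, 18, 25, 17]
final swap nums[8],nums[11] → [7, 12, 5, 10, 11, 13, 15, 16, 17, 18, 25, 23]; return 8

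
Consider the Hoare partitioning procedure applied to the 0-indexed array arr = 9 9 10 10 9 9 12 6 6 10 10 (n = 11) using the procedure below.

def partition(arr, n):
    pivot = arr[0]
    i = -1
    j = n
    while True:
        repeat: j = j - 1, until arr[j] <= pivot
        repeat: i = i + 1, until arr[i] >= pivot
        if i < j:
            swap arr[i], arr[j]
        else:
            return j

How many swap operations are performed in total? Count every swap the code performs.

pivot=9
j stops at 8 (6), i stops at 0 (9); swap ⇒ 6 9 10 10 9 9 12 6 9 10 10
j stops at 7 (6), i stops at 1 (9); swap ⇒ 6 6 10 10 9 9 12 9 9 10 10
j stops at 5 (9), i stops at 2 (10); swap ⇒ 6 6 9 10 9 10 12 9 9 10 10
j stops at 4 (9), i stops at 3 (10); swap ⇒ 6 6 9 9 10 10 12 9 9 10 10
j stops at 3, i stops at 4; i≥j ⇒ return 3. arr=6 6 9 9 10 10 12 9 9 10 10

4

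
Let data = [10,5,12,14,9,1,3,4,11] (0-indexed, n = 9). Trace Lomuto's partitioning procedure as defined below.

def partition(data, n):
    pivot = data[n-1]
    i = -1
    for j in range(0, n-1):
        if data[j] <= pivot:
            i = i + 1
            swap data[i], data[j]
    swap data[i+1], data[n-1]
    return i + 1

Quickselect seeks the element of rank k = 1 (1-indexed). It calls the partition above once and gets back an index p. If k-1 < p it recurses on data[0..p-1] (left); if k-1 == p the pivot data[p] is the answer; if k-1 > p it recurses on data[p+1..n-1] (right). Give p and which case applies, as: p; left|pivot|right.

pivot = data[8] = 11; i = -1
j=0: data[0]=10 ≤ 11 → i=0, swap data[0],data[0] (no change) → [10,5,12,14,9,1,3,4,11]
j=1: data[1]=5 ≤ 11 → i=1, swap data[1],data[1] (no change) → [10,5,12,14,9,1,3,4,11]
j=2: data[2]=12 > 11 → no swap
j=3: data[3]=14 > 11 → no swap
j=4: data[4]=9 ≤ 11 → i=2, swap data[2],data[4] → [10,5,9,14,12,1,3,4,11]
j=5: data[5]=1 ≤ 11 → i=3, swap data[3],data[5] → [10,5,9,1,12,14,3,4,11]
j=6: data[6]=3 ≤ 11 → i=4, swap data[4],data[6] → [10,5,9,1,3,14,12,4,11]
j=7: data[7]=4 ≤ 11 → i=5, swap data[5],data[7] → [10,5,9,1,3,4,12,14,11]
final swap data[6],data[8] → [10,5,9,1,3,4,11,14,12]; return 6
p = 6; k-1 = 0 < 6 ⇒ left

6; left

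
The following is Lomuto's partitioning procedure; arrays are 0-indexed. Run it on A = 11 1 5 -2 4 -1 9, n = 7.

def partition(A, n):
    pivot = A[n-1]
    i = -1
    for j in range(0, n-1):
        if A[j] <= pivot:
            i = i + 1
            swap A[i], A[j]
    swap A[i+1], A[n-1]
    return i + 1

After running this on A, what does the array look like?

1 5 -2 4 -1 9 11

pivot = A[6] = 9; i = -1
j=0: A[0]=11 > 9 → no swap
j=1: A[1]=1 ≤ 9 → i=0, swap A[0],A[1] → 1 11 5 -2 4 -1 9
j=2: A[2]=5 ≤ 9 → i=1, swap A[1],A[2] → 1 5 11 -2 4 -1 9
j=3: A[3]=-2 ≤ 9 → i=2, swap A[2],A[3] → 1 5 -2 11 4 -1 9
j=4: A[4]=4 ≤ 9 → i=3, swap A[3],A[4] → 1 5 -2 4 11 -1 9
j=5: A[5]=-1 ≤ 9 → i=4, swap A[4],A[5] → 1 5 -2 4 -1 11 9
final swap A[5],A[6] → 1 5 -2 4 -1 9 11; return 5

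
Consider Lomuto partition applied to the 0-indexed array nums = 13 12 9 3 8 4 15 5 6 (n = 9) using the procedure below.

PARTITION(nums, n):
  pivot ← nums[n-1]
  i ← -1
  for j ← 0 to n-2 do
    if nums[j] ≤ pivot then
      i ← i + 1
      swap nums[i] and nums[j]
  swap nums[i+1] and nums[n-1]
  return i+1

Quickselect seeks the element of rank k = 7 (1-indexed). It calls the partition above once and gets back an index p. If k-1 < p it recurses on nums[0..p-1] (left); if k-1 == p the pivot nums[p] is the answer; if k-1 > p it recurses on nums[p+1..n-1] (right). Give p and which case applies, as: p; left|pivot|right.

pivot=6, i=-1
j=0: 13>6, skip
j=1: 12>6, skip
j=2: 9>6, skip
j=3: 3≤6, i=0, swap(0,3) ⇒ 3 12 9 13 8 4 15 5 6
j=4: 8>6, skip
j=5: 4≤6, i=1, swap(1,5) ⇒ 3 4 9 13 8 12 15 5 6
j=6: 15>6, skip
j=7: 5≤6, i=2, swap(2,7) ⇒ 3 4 5 13 8 12 15 9 6
swap(3,8) ⇒ 3 4 5 6 8 12 15 9 13; return 3
p = 3; k-1 = 6 > 3 ⇒ right

3; right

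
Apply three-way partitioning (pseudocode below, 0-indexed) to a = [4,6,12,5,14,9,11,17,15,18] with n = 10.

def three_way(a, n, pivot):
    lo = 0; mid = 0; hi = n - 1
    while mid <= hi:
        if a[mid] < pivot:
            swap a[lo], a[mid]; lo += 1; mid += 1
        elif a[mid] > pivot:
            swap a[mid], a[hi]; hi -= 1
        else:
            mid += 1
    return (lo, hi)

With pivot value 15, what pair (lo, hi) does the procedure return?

(7, 7)

pivot = 15; lo=0, mid=0, hi=9
a[mid]=4<15: swap a[0],a[0]; lo=1,mid=1 → [4,6,12,5,14,9,11,17,15,18]
a[mid]=6<15: swap a[1],a[1]; lo=2,mid=2 → [4,6,12,5,14,9,11,17,15,18]
a[mid]=12<15: swap a[2],a[2]; lo=3,mid=3 → [4,6,12,5,14,9,11,17,15,18]
a[mid]=5<15: swap a[3],a[3]; lo=4,mid=4 → [4,6,12,5,14,9,11,17,15,18]
a[mid]=14<15: swap a[4],a[4]; lo=5,mid=5 → [4,6,12,5,14,9,11,17,15,18]
a[mid]=9<15: swap a[5],a[5]; lo=6,mid=6 → [4,6,12,5,14,9,11,17,15,18]
a[mid]=11<15: swap a[6],a[6]; lo=7,mid=7 → [4,6,12,5,14,9,11,17,15,18]
a[mid]=17>15: swap a[7],a[9]; hi=8 → [4,6,12,5,14,9,11,18,15,17]
a[mid]=18>15: swap a[7],a[8]; hi=7 → [4,6,12,5,14,9,11,15,18,17]
a[mid]=15=15: mid=8
end: lo=7, hi=7; a = [4,6,12,5,14,9,11,15,18,17]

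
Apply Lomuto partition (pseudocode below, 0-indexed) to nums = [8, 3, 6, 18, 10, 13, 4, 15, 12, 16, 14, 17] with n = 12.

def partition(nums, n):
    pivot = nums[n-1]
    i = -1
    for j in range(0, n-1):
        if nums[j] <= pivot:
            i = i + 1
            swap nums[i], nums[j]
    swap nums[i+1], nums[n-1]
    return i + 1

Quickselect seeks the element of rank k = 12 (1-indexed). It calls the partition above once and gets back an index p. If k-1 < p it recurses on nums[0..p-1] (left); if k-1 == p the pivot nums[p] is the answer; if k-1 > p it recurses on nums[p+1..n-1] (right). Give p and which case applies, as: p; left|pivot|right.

10; right

pivot = nums[11] = 17; i = -1
j=0: nums[0]=8 ≤ 17 → i=0, swap nums[0],nums[0] (no change) → [8, 3, 6, 18, 10, 13, 4, 15, 12, 16, 14, 17]
j=1: nums[1]=3 ≤ 17 → i=1, swap nums[1],nums[1] (no change) → [8, 3, 6, 18, 10, 13, 4, 15, 12, 16, 14, 17]
j=2: nums[2]=6 ≤ 17 → i=2, swap nums[2],nums[2] (no change) → [8, 3, 6, 18, 10, 13, 4, 15, 12, 16, 14, 17]
j=3: nums[3]=18 > 17 → no swap
j=4: nums[4]=10 ≤ 17 → i=3, swap nums[3],nums[4] → [8, 3, 6, 10, 18, 13, 4, 15, 12, 16, 14, 17]
j=5: nums[5]=13 ≤ 17 → i=4, swap nums[4],nums[5] → [8, 3, 6, 10, 13, 18, 4, 15, 12, 16, 14, 17]
j=6: nums[6]=4 ≤ 17 → i=5, swap nums[5],nums[6] → [8, 3, 6, 10, 13, 4, 18, 15, 12, 16, 14, 17]
j=7: nums[7]=15 ≤ 17 → i=6, swap nums[6],nums[7] → [8, 3, 6, 10, 13, 4, 15, 18, 12, 16, 14, 17]
j=8: nums[8]=12 ≤ 17 → i=7, swap nums[7],nums[8] → [8, 3, 6, 10, 13, 4, 15, 12, 18, 16, 14, 17]
j=9: nums[9]=16 ≤ 17 → i=8, swap nums[8],nums[9] → [8, 3, 6, 10, 13, 4, 15, 12, 16, 18, 14, 17]
j=10: nums[10]=14 ≤ 17 → i=9, swap nums[9],nums[10] → [8, 3, 6, 10, 13, 4, 15, 12, 16, 14, 18, 17]
final swap nums[10],nums[11] → [8, 3, 6, 10, 13, 4, 15, 12, 16, 14, 17, 18]; return 10
p = 10; k-1 = 11 > 10 ⇒ right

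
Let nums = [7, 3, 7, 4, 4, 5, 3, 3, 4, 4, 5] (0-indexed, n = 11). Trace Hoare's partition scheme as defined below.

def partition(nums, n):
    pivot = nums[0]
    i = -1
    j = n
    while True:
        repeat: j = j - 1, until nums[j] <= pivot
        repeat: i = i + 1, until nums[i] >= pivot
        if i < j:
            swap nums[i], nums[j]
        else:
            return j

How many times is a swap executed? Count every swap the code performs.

pivot = nums[0] = 7; i = -1, j = 11
j→10 (nums[10]=5≤7), i→0 (nums[0]=7≥7); i<j, swap → [5, 3, 7, 4, 4, 5, 3, 3, 4, 4, 7]
j→9 (nums[9]=4≤7), i→2 (nums[2]=7≥7); i<j, swap → [5, 3, 4, 4, 4, 5, 3, 3, 4, 7, 7]
j→8, i→9; i≥j, return j=8. nums = [5, 3, 4, 4, 4, 5, 3, 3, 4, 7, 7]

2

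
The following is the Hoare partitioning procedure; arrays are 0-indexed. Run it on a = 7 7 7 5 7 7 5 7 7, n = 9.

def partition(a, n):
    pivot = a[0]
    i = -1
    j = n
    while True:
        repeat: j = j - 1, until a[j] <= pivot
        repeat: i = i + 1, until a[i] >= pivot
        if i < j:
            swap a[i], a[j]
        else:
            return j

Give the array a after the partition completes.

pivot = a[0] = 7; i = -1, j = 9
j→8 (a[8]=7≤7), i→0 (a[0]=7≥7); i<j, swap → 7 7 7 5 7 7 5 7 7
j→7 (a[7]=7≤7), i→1 (a[1]=7≥7); i<j, swap → 7 7 7 5 7 7 5 7 7
j→6 (a[6]=5≤7), i→2 (a[2]=7≥7); i<j, swap → 7 7 5 5 7 7 7 7 7
j→5 (a[5]=7≤7), i→4 (a[4]=7≥7); i<j, swap → 7 7 5 5 7 7 7 7 7
j→4, i→5; i≥j, return j=4. a = 7 7 5 5 7 7 7 7 7

7 7 5 5 7 7 7 7 7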